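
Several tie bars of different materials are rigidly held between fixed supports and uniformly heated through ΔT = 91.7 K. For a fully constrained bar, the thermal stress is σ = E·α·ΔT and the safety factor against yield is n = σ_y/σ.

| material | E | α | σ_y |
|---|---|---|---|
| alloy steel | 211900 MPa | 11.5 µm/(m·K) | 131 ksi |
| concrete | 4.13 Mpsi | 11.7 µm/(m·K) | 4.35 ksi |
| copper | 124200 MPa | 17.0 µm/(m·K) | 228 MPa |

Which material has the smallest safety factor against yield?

concrete

In consistent units (E in GPa, α in ×10⁻⁶/K, σ_y in MPa):
  alloy steel: E = 211.9, α = 11.5, σ_y = 903.2 → σ = 223 MPa, n = 4.04
  concrete: E = 28.48, α = 11.7, σ_y = 29.99 → σ = 30.6 MPa, n = 0.982
  copper: E = 124.2, α = 17.0, σ_y = 228.0 → σ = 194 MPa, n = 1.18
Smallest n: concrete with n = 0.982.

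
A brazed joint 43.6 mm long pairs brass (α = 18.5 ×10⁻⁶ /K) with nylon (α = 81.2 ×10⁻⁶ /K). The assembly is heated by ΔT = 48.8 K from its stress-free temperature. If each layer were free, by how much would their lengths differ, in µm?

133 µm

Δα = |18.5 − 81.2|×10⁻⁶/K = 62.7×10⁻⁶/K.
ΔL_mismatch = Δα·L·ΔT = 62.7×10⁻⁶ × 43.6 mm × 48.8 K = 133 µm.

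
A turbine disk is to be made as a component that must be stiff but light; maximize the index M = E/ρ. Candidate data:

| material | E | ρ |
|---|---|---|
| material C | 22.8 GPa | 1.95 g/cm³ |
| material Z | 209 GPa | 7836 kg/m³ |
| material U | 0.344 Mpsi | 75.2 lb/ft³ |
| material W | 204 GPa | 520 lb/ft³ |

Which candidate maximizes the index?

Putting every candidate on a common basis:
  material C: E = 22.80 GPa, ρ = 1950 kg/m³
  material Z: E = 209.0 GPa, ρ = 7836 kg/m³
  material U: E = 2.372 GPa, ρ = 1205 kg/m³
  material W: E = 204.0 GPa, ρ = 8330 kg/m³
  material Z: M = 26.7 MN·m/kg
  material W: M = 24.5 MN·m/kg
  material C: M = 11.7 MN·m/kg
  material U: M = 1.97 MN·m/kg
Highest index: material Z.

material Z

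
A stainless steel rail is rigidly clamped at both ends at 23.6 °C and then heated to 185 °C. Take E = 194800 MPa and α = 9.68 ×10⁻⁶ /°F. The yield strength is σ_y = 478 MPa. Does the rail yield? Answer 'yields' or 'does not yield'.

E = 194800 MPa = 194.8 GPa.
α = 9.68×10⁻⁶/°F × 9/5 = 17.4×10⁻⁶/K.
ΔT = 161.4 K. Constrained thermal stress σ = E·α·ΔT = 194.8×10³ MPa × 17.4×10⁻⁶ × 161.4 = 548 MPa (compressive).
Compare to σ_y = 478 MPa: σ ≥ σ_y, so it yields.

yields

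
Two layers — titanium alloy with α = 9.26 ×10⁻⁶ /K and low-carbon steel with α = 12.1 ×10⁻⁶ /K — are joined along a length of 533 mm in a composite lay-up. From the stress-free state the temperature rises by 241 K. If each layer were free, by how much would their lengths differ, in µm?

Δα = |9.26 − 12.1|×10⁻⁶/K = 2.84×10⁻⁶/K.
ΔL_mismatch = Δα·L·ΔT = 2.84×10⁻⁶ × 533.0 mm × 241.0 K = 365 µm.

365 µm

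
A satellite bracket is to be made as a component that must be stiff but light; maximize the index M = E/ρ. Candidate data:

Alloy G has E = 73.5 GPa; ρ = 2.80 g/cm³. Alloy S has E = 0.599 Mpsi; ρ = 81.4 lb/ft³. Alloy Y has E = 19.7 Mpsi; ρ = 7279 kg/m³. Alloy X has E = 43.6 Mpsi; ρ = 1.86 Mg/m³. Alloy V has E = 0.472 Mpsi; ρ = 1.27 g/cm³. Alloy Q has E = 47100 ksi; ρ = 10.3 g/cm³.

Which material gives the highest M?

Putting every candidate on a common basis:
  alloy G: E = 73.50 GPa, ρ = 2800 kg/m³
  alloy S: E = 4.130 GPa, ρ = 1304 kg/m³
  alloy Y: E = 135.8 GPa, ρ = 7279 kg/m³
  alloy X: E = 300.6 GPa, ρ = 1860 kg/m³
  alloy V: E = 3.254 GPa, ρ = 1270 kg/m³
  alloy Q: E = 324.7 GPa, ρ = 10300 kg/m³
  alloy X: M = 162 MN·m/kg
  alloy Q: M = 31.5 MN·m/kg
  alloy G: M = 26.3 MN·m/kg
  alloy Y: M = 18.7 MN·m/kg
  alloy S: M = 3.17 MN·m/kg
  alloy V: M = 2.56 MN·m/kg
The maximum is for alloy X.

alloy X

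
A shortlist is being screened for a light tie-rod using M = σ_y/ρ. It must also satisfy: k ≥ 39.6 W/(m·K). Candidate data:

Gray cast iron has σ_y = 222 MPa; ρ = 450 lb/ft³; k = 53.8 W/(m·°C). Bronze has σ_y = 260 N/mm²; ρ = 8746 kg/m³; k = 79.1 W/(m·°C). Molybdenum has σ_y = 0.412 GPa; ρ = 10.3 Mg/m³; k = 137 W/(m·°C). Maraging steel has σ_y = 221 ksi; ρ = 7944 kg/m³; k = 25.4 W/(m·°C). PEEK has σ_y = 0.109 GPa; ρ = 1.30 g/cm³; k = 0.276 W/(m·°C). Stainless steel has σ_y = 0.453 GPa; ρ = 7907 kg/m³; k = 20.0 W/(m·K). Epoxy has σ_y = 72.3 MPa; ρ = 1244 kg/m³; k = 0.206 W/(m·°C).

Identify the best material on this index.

molybdenum

Screen on constraints: k ≥ 39.6 W/(m·K). Survivors: gray cast iron, bronze, molybdenum.
In SI units:
  gray cast iron: σ_y = 222.0 MPa, ρ = 7208 kg/m³
  bronze: σ_y = 260.0 MPa, ρ = 8746 kg/m³
  molybdenum: σ_y = 412.0 MPa, ρ = 10300 kg/m³
  molybdenum: M = 40.0 kN·m/kg
  gray cast iron: M = 30.8 kN·m/kg
  bronze: M = 29.7 kN·m/kg
Highest index: molybdenum.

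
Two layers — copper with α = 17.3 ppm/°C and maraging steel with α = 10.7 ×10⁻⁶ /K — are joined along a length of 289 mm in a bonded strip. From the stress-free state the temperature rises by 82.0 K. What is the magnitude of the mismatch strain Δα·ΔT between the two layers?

Δα = |17.3 − 10.7|×10⁻⁶/K = 6.60×10⁻⁶/K.
Mismatch strain = Δα·ΔT = 6.60×10⁻⁶ × 82.0 = 5.41×10⁻⁴.

5.41×10⁻⁴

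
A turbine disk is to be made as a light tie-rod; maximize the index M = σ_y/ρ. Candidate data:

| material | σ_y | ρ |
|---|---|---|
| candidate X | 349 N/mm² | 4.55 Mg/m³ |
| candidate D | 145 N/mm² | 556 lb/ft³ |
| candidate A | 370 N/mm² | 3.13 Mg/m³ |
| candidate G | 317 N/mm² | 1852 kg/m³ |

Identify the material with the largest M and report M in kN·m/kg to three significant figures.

candidate G, M = 171 kN·m/kg

In SI units:
  candidate X: σ_y = 349.0 MPa, ρ = 4550 kg/m³
  candidate D: σ_y = 145.0 MPa, ρ = 8906 kg/m³
  candidate A: σ_y = 370.0 MPa, ρ = 3130 kg/m³
  candidate G: σ_y = 317.0 MPa, ρ = 1852 kg/m³
  candidate G: M = 171 kN·m/kg
  candidate A: M = 118 kN·m/kg
  candidate X: M = 76.7 kN·m/kg
  candidate D: M = 16.3 kN·m/kg
Highest index: candidate G.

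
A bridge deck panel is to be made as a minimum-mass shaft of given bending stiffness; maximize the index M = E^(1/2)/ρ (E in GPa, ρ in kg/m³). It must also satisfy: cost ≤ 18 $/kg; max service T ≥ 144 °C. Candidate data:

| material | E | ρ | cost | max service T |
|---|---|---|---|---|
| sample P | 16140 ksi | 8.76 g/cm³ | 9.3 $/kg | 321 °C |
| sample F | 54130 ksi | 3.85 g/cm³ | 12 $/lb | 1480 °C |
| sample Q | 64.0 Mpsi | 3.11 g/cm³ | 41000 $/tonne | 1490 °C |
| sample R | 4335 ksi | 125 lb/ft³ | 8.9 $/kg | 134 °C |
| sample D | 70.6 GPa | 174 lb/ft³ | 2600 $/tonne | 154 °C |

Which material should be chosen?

Screen on constraints: cost ≤ 18 $/kg; max service T ≥ 144 °C. Survivors: sample P, sample D.
Normalizing units and computing the index:
  sample P: E = 111.3 GPa, ρ = 8760 kg/m³
  sample D: E = 70.60 GPa, ρ = 2787 kg/m³
  sample D: M = 3.01×10⁻³
  sample P: M = 1.20×10⁻³
Highest index: sample D.

sample D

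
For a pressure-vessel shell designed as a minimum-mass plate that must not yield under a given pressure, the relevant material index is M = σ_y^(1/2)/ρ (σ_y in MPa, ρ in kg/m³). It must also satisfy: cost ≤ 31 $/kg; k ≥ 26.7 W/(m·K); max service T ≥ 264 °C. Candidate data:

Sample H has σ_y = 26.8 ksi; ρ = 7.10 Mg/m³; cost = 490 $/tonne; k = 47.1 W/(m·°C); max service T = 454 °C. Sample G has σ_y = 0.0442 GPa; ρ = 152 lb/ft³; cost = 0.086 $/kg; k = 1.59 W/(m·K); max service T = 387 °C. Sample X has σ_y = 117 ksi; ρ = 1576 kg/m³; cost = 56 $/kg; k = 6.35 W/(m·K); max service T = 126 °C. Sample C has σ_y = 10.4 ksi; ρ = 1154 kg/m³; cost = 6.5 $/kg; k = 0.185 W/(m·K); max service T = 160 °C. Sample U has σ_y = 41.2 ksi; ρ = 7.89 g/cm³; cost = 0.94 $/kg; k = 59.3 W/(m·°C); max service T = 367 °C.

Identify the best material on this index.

Screen on constraints: cost ≤ 31 $/kg; k ≥ 26.7 W/(m·K); max service T ≥ 264 °C. Survivors: sample H, sample U.
Putting every candidate on a common basis:
  sample H: σ_y = 184.8 MPa, ρ = 7100 kg/m³
  sample U: σ_y = 284.1 MPa, ρ = 7890 kg/m³
  sample U: M = 2.14×10⁻³
  sample H: M = 1.91×10⁻³
Highest index: sample U.

sample U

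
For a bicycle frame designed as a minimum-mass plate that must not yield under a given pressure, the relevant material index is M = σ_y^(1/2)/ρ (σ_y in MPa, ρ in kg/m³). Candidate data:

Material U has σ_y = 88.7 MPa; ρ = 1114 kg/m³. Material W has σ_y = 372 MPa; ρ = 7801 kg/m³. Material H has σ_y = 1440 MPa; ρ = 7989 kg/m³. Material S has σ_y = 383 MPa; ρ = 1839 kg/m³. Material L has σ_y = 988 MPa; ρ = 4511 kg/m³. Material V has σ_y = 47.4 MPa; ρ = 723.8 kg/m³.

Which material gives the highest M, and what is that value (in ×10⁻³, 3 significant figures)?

Evaluate M for each candidate:
  material S: M = 10.6×10⁻³
  material V: M = 9.51×10⁻³
  material U: M = 8.45×10⁻³
  material L: M = 6.97×10⁻³
  material H: M = 4.75×10⁻³
  material W: M = 2.47×10⁻³
Material S has the largest M.

material S, M = 10.6×10⁻³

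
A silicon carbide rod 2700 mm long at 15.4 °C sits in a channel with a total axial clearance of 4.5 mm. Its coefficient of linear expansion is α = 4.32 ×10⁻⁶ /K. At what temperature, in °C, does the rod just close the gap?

α·L₀·ΔT = 4.5 mm ⇒ ΔT = 4.5 / (4.32×10⁻⁶ × 2700.0) = 385.8 K.
T = 15.4 + 385.8 = 401.2 °C.

401 °C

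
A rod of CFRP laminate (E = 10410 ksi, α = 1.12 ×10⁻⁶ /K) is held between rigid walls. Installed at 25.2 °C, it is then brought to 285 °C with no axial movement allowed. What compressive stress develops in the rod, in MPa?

E = 10410 ksi = 71.77 GPa.
ΔT = 259.8 K. Constrained thermal stress σ = E·α·ΔT = 71.77×10³ MPa × 1.12×10⁻⁶ × 259.8 = 20.9 MPa (compressive).

20.9 MPa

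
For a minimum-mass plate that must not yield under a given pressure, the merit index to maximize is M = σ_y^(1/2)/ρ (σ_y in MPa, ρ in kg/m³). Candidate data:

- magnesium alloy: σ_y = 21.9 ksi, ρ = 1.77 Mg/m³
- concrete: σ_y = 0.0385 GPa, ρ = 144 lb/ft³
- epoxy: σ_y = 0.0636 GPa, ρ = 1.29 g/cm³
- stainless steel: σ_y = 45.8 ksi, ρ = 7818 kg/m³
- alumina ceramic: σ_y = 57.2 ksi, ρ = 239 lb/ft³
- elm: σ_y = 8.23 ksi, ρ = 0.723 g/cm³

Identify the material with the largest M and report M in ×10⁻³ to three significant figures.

Normalizing units and computing the index:
  magnesium alloy: σ_y = 151.0 MPa, ρ = 1770 kg/m³
  concrete: σ_y = 38.50 MPa, ρ = 2307 kg/m³
  epoxy: σ_y = 63.60 MPa, ρ = 1290 kg/m³
  stainless steel: σ_y = 315.8 MPa, ρ = 7818 kg/m³
  alumina ceramic: σ_y = 394.4 MPa, ρ = 3828 kg/m³
  elm: σ_y = 56.74 MPa, ρ = 723.0 kg/m³
  elm: M = 10.4×10⁻³
  magnesium alloy: M = 6.94×10⁻³
  epoxy: M = 6.18×10⁻³
  alumina ceramic: M = 5.19×10⁻³
  concrete: M = 2.69×10⁻³
  stainless steel: M = 2.27×10⁻³
Elm ranks first.

elm, M = 10.4×10⁻³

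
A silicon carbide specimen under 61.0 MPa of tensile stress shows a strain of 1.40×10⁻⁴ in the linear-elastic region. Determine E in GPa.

E = σ/ε = 61.0 MPa / 1.40×10⁻⁴ = 435700 MPa = 436 GPa.

436 GPa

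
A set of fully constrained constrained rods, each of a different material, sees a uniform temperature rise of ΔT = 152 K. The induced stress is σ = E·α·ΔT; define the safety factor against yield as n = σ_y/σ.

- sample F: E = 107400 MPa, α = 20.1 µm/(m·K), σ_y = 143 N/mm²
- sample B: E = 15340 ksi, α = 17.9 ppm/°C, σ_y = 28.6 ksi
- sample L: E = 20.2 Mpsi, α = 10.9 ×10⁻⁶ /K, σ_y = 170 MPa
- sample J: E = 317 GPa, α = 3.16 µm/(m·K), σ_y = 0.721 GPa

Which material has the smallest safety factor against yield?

Per material, after unit conversion:
  sample F: E = 107.4, α = 20.1, σ_y = 143.0 → σ = 328 MPa, n = 0.436
  sample B: E = 105.8, α = 17.9, σ_y = 197.2 → σ = 288 MPa, n = 0.685
  sample L: E = 139.3, α = 10.9, σ_y = 170.0 → σ = 231 MPa, n = 0.737
  sample J: E = 317.0, α = 3.16, σ_y = 721.0 → σ = 152 MPa, n = 4.74
Smallest n: sample F with n = 0.436.

sample F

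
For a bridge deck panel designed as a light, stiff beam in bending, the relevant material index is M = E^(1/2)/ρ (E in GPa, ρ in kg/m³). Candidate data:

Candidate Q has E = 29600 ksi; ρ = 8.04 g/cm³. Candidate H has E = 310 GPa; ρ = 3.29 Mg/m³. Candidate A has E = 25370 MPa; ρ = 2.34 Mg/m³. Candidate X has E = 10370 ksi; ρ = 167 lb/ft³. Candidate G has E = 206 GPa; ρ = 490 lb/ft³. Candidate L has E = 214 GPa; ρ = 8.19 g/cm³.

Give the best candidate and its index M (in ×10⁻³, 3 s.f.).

After converting to SI:
  candidate Q: E = 204.1 GPa, ρ = 8040 kg/m³
  candidate H: E = 310.0 GPa, ρ = 3290 kg/m³
  candidate A: E = 25.37 GPa, ρ = 2340 kg/m³
  candidate X: E = 71.50 GPa, ρ = 2675 kg/m³
  candidate G: E = 206.0 GPa, ρ = 7849 kg/m³
  candidate L: E = 214.0 GPa, ρ = 8190 kg/m³
  candidate H: M = 5.35×10⁻³
  candidate X: M = 3.16×10⁻³
  candidate A: M = 2.15×10⁻³
  candidate G: M = 1.83×10⁻³
  candidate L: M = 1.79×10⁻³
  candidate Q: M = 1.78×10⁻³
Candidate H has the largest M.

candidate H, M = 5.35×10⁻³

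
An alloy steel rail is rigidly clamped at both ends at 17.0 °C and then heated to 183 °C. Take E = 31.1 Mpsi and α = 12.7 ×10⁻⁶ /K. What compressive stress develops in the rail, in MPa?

E = 31.1 Mpsi = 214.4 GPa.
ΔT = 166.0 K. Constrained thermal stress σ = E·α·ΔT = 214.4×10³ MPa × 12.7×10⁻⁶ × 166.0 = 452 MPa (compressive).

452 MPa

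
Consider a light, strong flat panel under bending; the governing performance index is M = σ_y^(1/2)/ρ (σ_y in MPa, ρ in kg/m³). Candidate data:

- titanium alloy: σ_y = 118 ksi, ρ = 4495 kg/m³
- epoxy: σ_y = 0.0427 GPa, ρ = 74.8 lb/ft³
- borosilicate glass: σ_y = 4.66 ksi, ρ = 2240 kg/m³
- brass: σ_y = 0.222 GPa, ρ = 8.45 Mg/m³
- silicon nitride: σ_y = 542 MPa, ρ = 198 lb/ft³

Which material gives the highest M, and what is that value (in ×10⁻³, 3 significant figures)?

After converting to SI:
  titanium alloy: σ_y = 813.6 MPa, ρ = 4495 kg/m³
  epoxy: σ_y = 42.70 MPa, ρ = 1198 kg/m³
  borosilicate glass: σ_y = 32.13 MPa, ρ = 2240 kg/m³
  brass: σ_y = 222.0 MPa, ρ = 8450 kg/m³
  silicon nitride: σ_y = 542.0 MPa, ρ = 3172 kg/m³
  silicon nitride: M = 7.34×10⁻³
  titanium alloy: M = 6.35×10⁻³
  epoxy: M = 5.45×10⁻³
  borosilicate glass: M = 2.53×10⁻³
  brass: M = 1.76×10⁻³
Highest index: silicon nitride.

silicon nitride, M = 7.34×10⁻³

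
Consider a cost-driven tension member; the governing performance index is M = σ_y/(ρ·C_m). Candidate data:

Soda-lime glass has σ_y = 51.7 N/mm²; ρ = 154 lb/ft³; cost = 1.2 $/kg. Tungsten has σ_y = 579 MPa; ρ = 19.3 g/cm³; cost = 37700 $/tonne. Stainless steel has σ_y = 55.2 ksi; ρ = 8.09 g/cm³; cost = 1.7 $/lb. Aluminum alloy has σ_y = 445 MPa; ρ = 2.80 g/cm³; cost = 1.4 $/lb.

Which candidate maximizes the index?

Convert each candidate to consistent units, then evaluate M:
  soda-lime glass: σ_y = 51.70 MPa, ρ = 2467 kg/m³, cost = 1.200 $/kg
  tungsten: σ_y = 579.0 MPa, ρ = 19300 kg/m³, cost = 37.70 $/kg
  stainless steel: σ_y = 380.6 MPa, ρ = 8090 kg/m³, cost = 3.748 $/kg
  aluminum alloy: σ_y = 445.0 MPa, ρ = 2800 kg/m³, cost = 3.086 $/kg
  aluminum alloy: M = 51.5 kN·m per $
  soda-lime glass: M = 17.5 kN·m per $
  stainless steel: M = 12.6 kN·m per $
  tungsten: M = 0.796 kN·m per $
Aluminum alloy ranks first.

aluminum alloy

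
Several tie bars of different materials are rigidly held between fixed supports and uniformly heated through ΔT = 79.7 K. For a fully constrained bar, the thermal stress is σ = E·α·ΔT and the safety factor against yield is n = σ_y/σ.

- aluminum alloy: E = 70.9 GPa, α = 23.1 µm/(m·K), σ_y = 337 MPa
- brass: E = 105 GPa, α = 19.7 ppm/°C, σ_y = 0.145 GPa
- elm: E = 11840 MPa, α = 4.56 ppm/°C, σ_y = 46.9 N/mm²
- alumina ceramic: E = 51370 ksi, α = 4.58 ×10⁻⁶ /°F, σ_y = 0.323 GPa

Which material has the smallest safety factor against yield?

brass

With everything in SI (GPa, ×10⁻⁶/K, MPa):
  aluminum alloy: E = 70.90, α = 23.1, σ_y = 337.0 → σ = 131 MPa, n = 2.58
  brass: E = 105.0, α = 19.7, σ_y = 145.0 → σ = 165 MPa, n = 0.880
  elm: E = 11.84, α = 4.56, σ_y = 46.90 → σ = 4.30 MPa, n = 10.9
  alumina ceramic: E = 354.2, α = 8.24, σ_y = 323.0 → σ = 233 MPa, n = 1.39
The minimum is brass at n = 0.880.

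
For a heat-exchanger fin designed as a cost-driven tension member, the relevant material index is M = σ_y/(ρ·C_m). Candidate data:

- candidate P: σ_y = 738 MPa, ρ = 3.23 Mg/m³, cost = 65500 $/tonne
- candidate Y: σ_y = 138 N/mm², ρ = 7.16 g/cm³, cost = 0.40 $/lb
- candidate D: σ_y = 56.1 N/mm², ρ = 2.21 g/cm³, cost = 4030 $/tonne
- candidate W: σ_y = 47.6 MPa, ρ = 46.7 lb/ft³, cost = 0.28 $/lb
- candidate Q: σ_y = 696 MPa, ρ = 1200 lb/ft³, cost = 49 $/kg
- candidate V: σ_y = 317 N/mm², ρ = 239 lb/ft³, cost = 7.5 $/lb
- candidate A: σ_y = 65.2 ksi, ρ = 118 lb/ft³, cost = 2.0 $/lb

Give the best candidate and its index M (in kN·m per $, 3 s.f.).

candidate W, M = 103 kN·m per $

Convert each candidate to consistent units, then evaluate M:
  candidate P: σ_y = 738.0 MPa, ρ = 3230 kg/m³, cost = 65.50 $/kg
  candidate Y: σ_y = 138.0 MPa, ρ = 7160 kg/m³, cost = 0.8818 $/kg
  candidate D: σ_y = 56.10 MPa, ρ = 2210 kg/m³, cost = 4.030 $/kg
  candidate W: σ_y = 47.60 MPa, ρ = 748.1 kg/m³, cost = 0.6173 $/kg
  candidate Q: σ_y = 696.0 MPa, ρ = 19220 kg/m³, cost = 49.00 $/kg
  candidate V: σ_y = 317.0 MPa, ρ = 3828 kg/m³, cost = 16.53 $/kg
  candidate A: σ_y = 449.5 MPa, ρ = 1890 kg/m³, cost = 4.409 $/kg
  candidate W: M = 103 kN·m per $
  candidate A: M = 53.9 kN·m per $
  candidate Y: M = 21.9 kN·m per $
  candidate D: M = 6.30 kN·m per $
  candidate V: M = 5.01 kN·m per $
  candidate P: M = 3.49 kN·m per $
  candidate Q: M = 0.739 kN·m per $
Highest index: candidate W.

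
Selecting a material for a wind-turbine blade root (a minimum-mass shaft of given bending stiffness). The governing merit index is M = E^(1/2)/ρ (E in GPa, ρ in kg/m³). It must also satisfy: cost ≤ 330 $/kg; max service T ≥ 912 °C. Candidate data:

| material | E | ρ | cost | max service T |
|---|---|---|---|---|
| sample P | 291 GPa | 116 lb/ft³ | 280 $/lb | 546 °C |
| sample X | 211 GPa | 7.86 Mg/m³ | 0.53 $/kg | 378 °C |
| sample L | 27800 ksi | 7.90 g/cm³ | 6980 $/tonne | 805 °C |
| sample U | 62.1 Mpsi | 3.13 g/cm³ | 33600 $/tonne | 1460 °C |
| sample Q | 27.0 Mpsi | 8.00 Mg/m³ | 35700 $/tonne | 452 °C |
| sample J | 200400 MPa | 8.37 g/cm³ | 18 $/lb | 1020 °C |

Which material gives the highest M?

Screen on constraints: cost ≤ 330 $/kg; max service T ≥ 912 °C. Survivors: sample U, sample J.
Convert each candidate to consistent units, then evaluate M:
  sample U: E = 428.2 GPa, ρ = 3130 kg/m³
  sample J: E = 200.4 GPa, ρ = 8370 kg/m³
  sample U: M = 6.61×10⁻³
  sample J: M = 1.69×10⁻³
Sample U has the largest M.

sample U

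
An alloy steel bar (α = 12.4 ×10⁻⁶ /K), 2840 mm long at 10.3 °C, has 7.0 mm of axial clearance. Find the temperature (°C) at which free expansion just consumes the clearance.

α·L₀·ΔT = 7.0 mm ⇒ ΔT = 7.0 / (12.4×10⁻⁶ × 2840.0) = 198.8 K.
T = 10.3 + 198.8 = 209.1 °C.

209 °C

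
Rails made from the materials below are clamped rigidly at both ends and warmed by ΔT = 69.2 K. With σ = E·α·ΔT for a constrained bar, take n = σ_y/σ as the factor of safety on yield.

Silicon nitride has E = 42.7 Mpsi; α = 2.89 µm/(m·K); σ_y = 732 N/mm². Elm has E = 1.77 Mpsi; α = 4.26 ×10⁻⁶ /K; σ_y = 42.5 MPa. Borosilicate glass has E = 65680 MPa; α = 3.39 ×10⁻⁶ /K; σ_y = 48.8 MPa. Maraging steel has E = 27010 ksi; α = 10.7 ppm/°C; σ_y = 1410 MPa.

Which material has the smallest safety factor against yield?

Converting E to GPa, α to ×10⁻⁶/K, σ_y to MPa, then σ and n for each:
  silicon nitride: E = 294.4, α = 2.89, σ_y = 732.0 → σ = 58.9 MPa, n = 12.4
  elm: E = 12.20, α = 4.26, σ_y = 42.50 → σ = 3.60 MPa, n = 11.8
  borosilicate glass: E = 65.68, α = 3.39, σ_y = 48.80 → σ = 15.4 MPa, n = 3.17
  maraging steel: E = 186.2, α = 10.7, σ_y = 1410 → σ = 138 MPa, n = 10.2
The minimum is borosilicate glass at n = 3.17.

borosilicate glass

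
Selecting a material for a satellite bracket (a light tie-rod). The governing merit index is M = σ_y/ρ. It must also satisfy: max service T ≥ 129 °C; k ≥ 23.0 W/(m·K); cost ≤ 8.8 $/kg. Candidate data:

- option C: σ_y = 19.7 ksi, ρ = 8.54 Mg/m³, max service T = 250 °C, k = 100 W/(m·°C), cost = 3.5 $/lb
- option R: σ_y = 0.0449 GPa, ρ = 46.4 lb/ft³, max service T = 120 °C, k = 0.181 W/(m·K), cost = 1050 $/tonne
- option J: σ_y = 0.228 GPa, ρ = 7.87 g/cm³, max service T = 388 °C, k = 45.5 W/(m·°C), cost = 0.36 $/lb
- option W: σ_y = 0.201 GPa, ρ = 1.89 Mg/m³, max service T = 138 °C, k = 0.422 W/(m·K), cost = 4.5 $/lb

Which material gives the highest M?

Screen on constraints: max service T ≥ 129 °C; k ≥ 23.0 W/(m·K); cost ≤ 8.8 $/kg. Survivors: option C, option J.
Normalizing units and computing the index:
  option C: σ_y = 135.8 MPa, ρ = 8540 kg/m³
  option J: σ_y = 228.0 MPa, ρ = 7870 kg/m³
  option J: M = 29.0 kN·m/kg
  option C: M = 15.9 kN·m/kg
Option J ranks first.

option J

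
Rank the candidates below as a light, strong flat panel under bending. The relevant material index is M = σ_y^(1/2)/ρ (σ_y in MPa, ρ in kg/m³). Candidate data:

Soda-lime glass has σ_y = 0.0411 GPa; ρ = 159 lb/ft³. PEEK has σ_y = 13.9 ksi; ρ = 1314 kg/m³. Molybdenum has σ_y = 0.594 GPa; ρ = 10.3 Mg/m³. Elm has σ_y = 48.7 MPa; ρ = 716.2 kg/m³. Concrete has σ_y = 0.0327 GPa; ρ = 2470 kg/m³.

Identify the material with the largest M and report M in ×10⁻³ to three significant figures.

elm, M = 9.74×10⁻³

In SI units:
  soda-lime glass: σ_y = 41.10 MPa, ρ = 2547 kg/m³
  PEEK: σ_y = 95.84 MPa, ρ = 1314 kg/m³
  molybdenum: σ_y = 594.0 MPa, ρ = 10300 kg/m³
  elm: σ_y = 48.70 MPa, ρ = 716.2 kg/m³
  concrete: σ_y = 32.70 MPa, ρ = 2470 kg/m³
  elm: M = 9.74×10⁻³
  PEEK: M = 7.45×10⁻³
  soda-lime glass: M = 2.52×10⁻³
  molybdenum: M = 2.37×10⁻³
  concrete: M = 2.32×10⁻³
The maximum is for elm.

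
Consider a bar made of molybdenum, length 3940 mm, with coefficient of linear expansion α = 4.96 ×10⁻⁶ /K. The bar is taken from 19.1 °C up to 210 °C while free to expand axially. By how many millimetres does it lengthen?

3.73 mm

ΔT = 210 − 19.1 = 190.9 K.
ΔL = α·L₀·ΔT = 4.96×10⁻⁶ × 3940 mm × 190.9 K = 3.73 mm.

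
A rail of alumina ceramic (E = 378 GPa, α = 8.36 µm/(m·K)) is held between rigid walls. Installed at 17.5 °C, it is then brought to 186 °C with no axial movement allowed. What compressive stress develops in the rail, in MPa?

ΔT = 168.5 K. Constrained thermal stress σ = E·α·ΔT = 378.0×10³ MPa × 8.36×10⁻⁶ × 168.5 = 532 MPa (compressive).

532 MPa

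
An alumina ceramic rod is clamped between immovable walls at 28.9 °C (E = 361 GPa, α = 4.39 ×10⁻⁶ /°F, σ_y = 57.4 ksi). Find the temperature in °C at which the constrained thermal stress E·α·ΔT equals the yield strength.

168 °C

α = 4.39×10⁻⁶/°F × 9/5 = 7.90×10⁻⁶/K.
σ_y = 57.4 ksi = 395.8 MPa.
E·α·ΔT = 395.8 MPa ⇒ ΔT = 395.8 / (361.0×10³ × 7.90×10⁻⁶) = 138.7 K.
T = 28.9 + 138.7 = 167.6 °C.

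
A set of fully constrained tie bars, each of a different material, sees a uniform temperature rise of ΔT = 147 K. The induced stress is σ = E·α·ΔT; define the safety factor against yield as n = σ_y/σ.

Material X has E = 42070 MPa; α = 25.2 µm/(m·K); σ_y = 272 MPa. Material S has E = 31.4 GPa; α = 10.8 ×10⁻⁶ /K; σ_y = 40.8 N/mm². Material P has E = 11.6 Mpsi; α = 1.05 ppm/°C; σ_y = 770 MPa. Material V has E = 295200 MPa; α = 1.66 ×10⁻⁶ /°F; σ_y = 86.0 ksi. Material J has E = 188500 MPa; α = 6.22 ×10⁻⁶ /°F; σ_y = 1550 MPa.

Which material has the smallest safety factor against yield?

Per material, after unit conversion:
  material X: E = 42.07, α = 25.2, σ_y = 272.0 → σ = 156 MPa, n = 1.75
  material S: E = 31.40, α = 10.8, σ_y = 40.80 → σ = 49.9 MPa, n = 0.818
  material P: E = 79.98, α = 1.05, σ_y = 770.0 → σ = 12.3 MPa, n = 62.4
  material V: E = 295.2, α = 2.99, σ_y = 592.9 → σ = 130 MPa, n = 4.57
  material J: E = 188.5, α = 11.2, σ_y = 1550 → σ = 310 MPa, n = 5.00
Material S has the lowest safety factor, n = 0.818.

material S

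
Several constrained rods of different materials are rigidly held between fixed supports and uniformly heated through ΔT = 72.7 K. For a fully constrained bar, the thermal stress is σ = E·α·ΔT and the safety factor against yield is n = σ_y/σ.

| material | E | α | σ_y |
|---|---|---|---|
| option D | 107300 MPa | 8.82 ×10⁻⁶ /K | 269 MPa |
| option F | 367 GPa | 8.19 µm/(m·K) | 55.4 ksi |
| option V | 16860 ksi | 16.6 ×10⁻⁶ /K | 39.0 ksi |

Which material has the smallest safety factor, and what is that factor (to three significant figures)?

option F, n = 1.75

Converting E to GPa, α to ×10⁻⁶/K, σ_y to MPa, then σ and n for each:
  option D: E = 107.3, α = 8.82, σ_y = 269.0 → σ = 68.8 MPa, n = 3.91
  option F: E = 367.0, α = 8.19, σ_y = 382.0 → σ = 219 MPa, n = 1.75
  option V: E = 116.2, α = 16.6, σ_y = 268.9 → σ = 140 MPa, n = 1.92
Smallest n: option F with n = 1.75.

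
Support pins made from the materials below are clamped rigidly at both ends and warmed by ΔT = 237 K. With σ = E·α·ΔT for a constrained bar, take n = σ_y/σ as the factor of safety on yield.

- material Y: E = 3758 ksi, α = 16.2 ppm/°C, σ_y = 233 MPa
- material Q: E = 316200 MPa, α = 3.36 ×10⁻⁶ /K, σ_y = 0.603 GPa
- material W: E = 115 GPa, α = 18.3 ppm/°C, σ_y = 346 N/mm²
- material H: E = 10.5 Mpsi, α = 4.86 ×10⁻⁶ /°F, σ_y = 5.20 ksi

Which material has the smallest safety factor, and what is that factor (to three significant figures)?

material H, n = 0.239

With everything in SI (GPa, ×10⁻⁶/K, MPa):
  material Y: E = 25.91, α = 16.2, σ_y = 233.0 → σ = 99.5 MPa, n = 2.34
  material Q: E = 316.2, α = 3.36, σ_y = 603.0 → σ = 252 MPa, n = 2.39
  material W: E = 115.0, α = 18.3, σ_y = 346.0 → σ = 499 MPa, n = 0.694
  material H: E = 72.39, α = 8.75, σ_y = 35.85 → σ = 150 MPa, n = 0.239
Smallest n: material H with n = 0.239.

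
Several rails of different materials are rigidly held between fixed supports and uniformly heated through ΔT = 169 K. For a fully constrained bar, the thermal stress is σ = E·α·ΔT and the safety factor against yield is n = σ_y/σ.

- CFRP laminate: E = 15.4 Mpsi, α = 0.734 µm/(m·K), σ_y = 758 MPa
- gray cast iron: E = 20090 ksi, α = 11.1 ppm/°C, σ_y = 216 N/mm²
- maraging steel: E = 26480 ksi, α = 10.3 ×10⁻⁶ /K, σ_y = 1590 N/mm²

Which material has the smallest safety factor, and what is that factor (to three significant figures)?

gray cast iron, n = 0.831

In consistent units (E in GPa, α in ×10⁻⁶/K, σ_y in MPa):
  CFRP laminate: E = 106.2, α = 0.734, σ_y = 758.0 → σ = 13.2 MPa, n = 57.6
  gray cast iron: E = 138.5, α = 11.1, σ_y = 216.0 → σ = 260 MPa, n = 0.831
  maraging steel: E = 182.6, α = 10.3, σ_y = 1590 → σ = 318 MPa, n = 5.00
Gray cast iron has the lowest safety factor, n = 0.831.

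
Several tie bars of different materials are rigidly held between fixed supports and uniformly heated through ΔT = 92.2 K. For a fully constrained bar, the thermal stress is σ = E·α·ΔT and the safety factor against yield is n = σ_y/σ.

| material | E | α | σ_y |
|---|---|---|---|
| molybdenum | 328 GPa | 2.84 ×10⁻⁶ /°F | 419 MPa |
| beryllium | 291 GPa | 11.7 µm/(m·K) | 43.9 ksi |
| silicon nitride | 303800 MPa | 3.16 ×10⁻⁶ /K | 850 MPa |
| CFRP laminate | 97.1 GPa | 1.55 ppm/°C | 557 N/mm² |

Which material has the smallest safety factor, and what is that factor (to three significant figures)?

Converting E to GPa, α to ×10⁻⁶/K, σ_y to MPa, then σ and n for each:
  molybdenum: E = 328.0, α = 5.11, σ_y = 419.0 → σ = 155 MPa, n = 2.71
  beryllium: E = 291.0, α = 11.7, σ_y = 302.7 → σ = 314 MPa, n = 0.964
  silicon nitride: E = 303.8, α = 3.16, σ_y = 850.0 → σ = 88.5 MPa, n = 9.60
  CFRP laminate: E = 97.10, α = 1.55, σ_y = 557.0 → σ = 13.9 MPa, n = 40.1
The minimum is beryllium at n = 0.964.

beryllium, n = 0.964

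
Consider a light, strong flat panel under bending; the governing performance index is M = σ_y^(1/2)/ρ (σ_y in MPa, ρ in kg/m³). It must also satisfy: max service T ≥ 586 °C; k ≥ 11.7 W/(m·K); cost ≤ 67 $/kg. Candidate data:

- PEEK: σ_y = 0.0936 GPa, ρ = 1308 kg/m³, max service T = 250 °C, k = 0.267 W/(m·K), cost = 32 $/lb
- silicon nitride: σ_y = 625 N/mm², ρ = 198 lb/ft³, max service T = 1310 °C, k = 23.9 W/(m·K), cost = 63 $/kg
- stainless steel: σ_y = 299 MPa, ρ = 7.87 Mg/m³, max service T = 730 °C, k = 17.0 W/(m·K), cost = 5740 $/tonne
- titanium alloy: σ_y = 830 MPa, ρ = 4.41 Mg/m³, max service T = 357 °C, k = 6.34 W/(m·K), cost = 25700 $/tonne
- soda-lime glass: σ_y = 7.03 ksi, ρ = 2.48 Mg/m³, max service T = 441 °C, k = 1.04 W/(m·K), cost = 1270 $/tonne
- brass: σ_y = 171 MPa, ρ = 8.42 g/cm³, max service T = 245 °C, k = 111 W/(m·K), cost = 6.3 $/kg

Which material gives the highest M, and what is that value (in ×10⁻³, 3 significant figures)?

silicon nitride, M = 7.88×10⁻³

Screen on constraints: max service T ≥ 586 °C; k ≥ 11.7 W/(m·K); cost ≤ 67 $/kg. Survivors: silicon nitride, stainless steel.
After converting to SI:
  silicon nitride: σ_y = 625.0 MPa, ρ = 3172 kg/m³
  stainless steel: σ_y = 299.0 MPa, ρ = 7870 kg/m³
  silicon nitride: M = 7.88×10⁻³
  stainless steel: M = 2.20×10⁻³
Silicon nitride ranks first.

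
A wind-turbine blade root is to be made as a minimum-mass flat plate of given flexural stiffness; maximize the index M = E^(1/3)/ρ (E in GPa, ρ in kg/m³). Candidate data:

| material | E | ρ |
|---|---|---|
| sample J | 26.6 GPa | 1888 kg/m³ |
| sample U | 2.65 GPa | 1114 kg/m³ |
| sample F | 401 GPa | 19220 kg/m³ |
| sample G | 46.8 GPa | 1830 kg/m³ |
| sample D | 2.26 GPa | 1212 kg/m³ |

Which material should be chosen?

Evaluate M for each candidate:
  sample G: M = 1.97×10⁻³
  sample J: M = 1.58×10⁻³
  sample U: M = 1.24×10⁻³
  sample D: M = 1.08×10⁻³
  sample F: M = 0.384×10⁻³
The maximum is for sample G.

sample G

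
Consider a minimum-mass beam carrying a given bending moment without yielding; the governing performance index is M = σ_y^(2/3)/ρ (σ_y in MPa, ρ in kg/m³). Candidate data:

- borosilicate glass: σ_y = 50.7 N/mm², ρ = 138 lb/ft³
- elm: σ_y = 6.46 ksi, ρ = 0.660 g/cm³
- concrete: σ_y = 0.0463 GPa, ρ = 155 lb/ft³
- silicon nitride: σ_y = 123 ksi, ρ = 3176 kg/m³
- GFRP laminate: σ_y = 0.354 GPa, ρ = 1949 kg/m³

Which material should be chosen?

silicon nitride

Putting every candidate on a common basis:
  borosilicate glass: σ_y = 50.70 MPa, ρ = 2211 kg/m³
  elm: σ_y = 44.54 MPa, ρ = 660.0 kg/m³
  concrete: σ_y = 46.30 MPa, ρ = 2483 kg/m³
  silicon nitride: σ_y = 848.1 MPa, ρ = 3176 kg/m³
  GFRP laminate: σ_y = 354.0 MPa, ρ = 1949 kg/m³
  silicon nitride: M = 28.2×10⁻³
  GFRP laminate: M = 25.7×10⁻³
  elm: M = 19.0×10⁻³
  borosilicate glass: M = 6.20×10⁻³
  concrete: M = 5.19×10⁻³
Highest index: silicon nitride.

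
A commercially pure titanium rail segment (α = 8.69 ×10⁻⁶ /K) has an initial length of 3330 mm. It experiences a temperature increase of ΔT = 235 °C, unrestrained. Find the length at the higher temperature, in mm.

3336.8 mm

ΔL = α·L₀·ΔT = 8.69×10⁻⁶ × 3330 mm × 235.0 K = 6.80 mm.
L = L₀ + ΔL = 3330 + 6.80 = 3336.8 mm.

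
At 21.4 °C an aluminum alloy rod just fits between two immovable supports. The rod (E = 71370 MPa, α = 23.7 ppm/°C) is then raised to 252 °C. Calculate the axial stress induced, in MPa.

390 MPa

E = 71370 MPa = 71.37 GPa.
ΔT = 230.6 K. Constrained thermal stress σ = E·α·ΔT = 71.37×10³ MPa × 23.7×10⁻⁶ × 230.6 = 390 MPa (compressive).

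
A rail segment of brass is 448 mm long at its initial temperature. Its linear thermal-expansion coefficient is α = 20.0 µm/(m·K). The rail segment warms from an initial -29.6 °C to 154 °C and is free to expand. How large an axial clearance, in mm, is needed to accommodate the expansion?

ΔT = 154 − (-29.6) = 183.6 K.
ΔL = α·L₀·ΔT = 20.0×10⁻⁶ × 448 mm × 183.6 K = 1.65 mm.

1.65 mm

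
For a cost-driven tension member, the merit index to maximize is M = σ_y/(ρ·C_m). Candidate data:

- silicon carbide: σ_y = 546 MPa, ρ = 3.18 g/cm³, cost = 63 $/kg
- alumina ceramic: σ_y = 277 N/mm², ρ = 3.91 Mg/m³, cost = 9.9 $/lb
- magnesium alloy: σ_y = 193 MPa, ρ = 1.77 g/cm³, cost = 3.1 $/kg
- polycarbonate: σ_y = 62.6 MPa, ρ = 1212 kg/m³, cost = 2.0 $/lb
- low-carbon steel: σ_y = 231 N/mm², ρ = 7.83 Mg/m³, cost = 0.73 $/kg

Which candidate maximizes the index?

low-carbon steel

Putting every candidate on a common basis:
  silicon carbide: σ_y = 546.0 MPa, ρ = 3180 kg/m³, cost = 63.00 $/kg
  alumina ceramic: σ_y = 277.0 MPa, ρ = 3910 kg/m³, cost = 21.83 $/kg
  magnesium alloy: σ_y = 193.0 MPa, ρ = 1770 kg/m³, cost = 3.100 $/kg
  polycarbonate: σ_y = 62.60 MPa, ρ = 1212 kg/m³, cost = 4.409 $/kg
  low-carbon steel: σ_y = 231.0 MPa, ρ = 7830 kg/m³, cost = 0.7300 $/kg
  low-carbon steel: M = 40.4 kN·m per $
  magnesium alloy: M = 35.2 kN·m per $
  polycarbonate: M = 11.7 kN·m per $
  alumina ceramic: M = 3.25 kN·m per $
  silicon carbide: M = 2.73 kN·m per $
Highest index: low-carbon steel.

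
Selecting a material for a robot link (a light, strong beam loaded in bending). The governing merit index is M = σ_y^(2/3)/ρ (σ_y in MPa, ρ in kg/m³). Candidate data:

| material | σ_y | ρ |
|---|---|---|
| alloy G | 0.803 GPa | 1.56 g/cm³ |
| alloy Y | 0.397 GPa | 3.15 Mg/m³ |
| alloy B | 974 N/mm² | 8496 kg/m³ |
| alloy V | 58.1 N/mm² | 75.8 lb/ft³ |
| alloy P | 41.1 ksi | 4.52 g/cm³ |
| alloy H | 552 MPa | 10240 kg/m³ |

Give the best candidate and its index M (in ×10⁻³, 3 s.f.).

After converting to SI:
  alloy G: σ_y = 803.0 MPa, ρ = 1560 kg/m³
  alloy Y: σ_y = 397.0 MPa, ρ = 3150 kg/m³
  alloy B: σ_y = 974.0 MPa, ρ = 8496 kg/m³
  alloy V: σ_y = 58.10 MPa, ρ = 1214 kg/m³
  alloy P: σ_y = 283.4 MPa, ρ = 4520 kg/m³
  alloy H: σ_y = 552.0 MPa, ρ = 10240 kg/m³
  alloy G: M = 55.4×10⁻³
  alloy Y: M = 17.1×10⁻³
  alloy V: M = 12.4×10⁻³
  alloy B: M = 11.6×10⁻³
  alloy P: M = 9.54×10⁻³
  alloy H: M = 6.57×10⁻³
The maximum is for alloy G.

alloy G, M = 55.4×10⁻³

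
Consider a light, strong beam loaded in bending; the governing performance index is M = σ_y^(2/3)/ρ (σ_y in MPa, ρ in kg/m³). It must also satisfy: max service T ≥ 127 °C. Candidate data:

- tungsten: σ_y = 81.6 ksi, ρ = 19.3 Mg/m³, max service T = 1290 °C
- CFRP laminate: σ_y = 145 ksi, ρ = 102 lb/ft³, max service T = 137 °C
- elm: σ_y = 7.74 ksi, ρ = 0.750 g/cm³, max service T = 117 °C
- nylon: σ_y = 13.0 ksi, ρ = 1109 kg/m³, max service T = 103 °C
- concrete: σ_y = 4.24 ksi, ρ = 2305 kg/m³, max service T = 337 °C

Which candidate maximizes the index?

Screen on constraints: max service T ≥ 127 °C. Survivors: tungsten, CFRP laminate, concrete.
Putting every candidate on a common basis:
  tungsten: σ_y = 562.6 MPa, ρ = 19300 kg/m³
  CFRP laminate: σ_y = 999.7 MPa, ρ = 1634 kg/m³
  concrete: σ_y = 29.23 MPa, ρ = 2305 kg/m³
  CFRP laminate: M = 61.2×10⁻³
  concrete: M = 4.12×10⁻³
  tungsten: M = 3.53×10⁻³
CFRP laminate ranks first.

CFRP laminate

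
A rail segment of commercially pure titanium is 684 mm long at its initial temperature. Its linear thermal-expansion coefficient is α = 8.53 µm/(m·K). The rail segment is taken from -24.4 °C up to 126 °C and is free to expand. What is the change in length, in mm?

ΔT = 126 − (-24.4) = 150.4 K.
ΔL = α·L₀·ΔT = 8.53×10⁻⁶ × 684 mm × 150.4 K = 0.878 mm.

0.878 mm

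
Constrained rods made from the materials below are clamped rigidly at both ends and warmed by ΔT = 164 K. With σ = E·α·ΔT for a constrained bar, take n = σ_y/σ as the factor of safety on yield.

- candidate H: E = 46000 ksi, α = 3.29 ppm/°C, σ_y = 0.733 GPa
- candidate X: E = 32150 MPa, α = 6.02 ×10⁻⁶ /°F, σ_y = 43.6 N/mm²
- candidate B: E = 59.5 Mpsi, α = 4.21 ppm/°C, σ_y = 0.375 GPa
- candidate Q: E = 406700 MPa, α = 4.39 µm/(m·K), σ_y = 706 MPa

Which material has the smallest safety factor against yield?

With everything in SI (GPa, ×10⁻⁶/K, MPa):
  candidate H: E = 317.2, α = 3.29, σ_y = 733.0 → σ = 171 MPa, n = 4.28
  candidate X: E = 32.15, α = 10.8, σ_y = 43.60 → σ = 57.1 MPa, n = 0.763
  candidate B: E = 410.2, α = 4.21, σ_y = 375.0 → σ = 283 MPa, n = 1.32
  candidate Q: E = 406.7, α = 4.39, σ_y = 706.0 → σ = 293 MPa, n = 2.41
Smallest n: candidate X with n = 0.763.

candidate X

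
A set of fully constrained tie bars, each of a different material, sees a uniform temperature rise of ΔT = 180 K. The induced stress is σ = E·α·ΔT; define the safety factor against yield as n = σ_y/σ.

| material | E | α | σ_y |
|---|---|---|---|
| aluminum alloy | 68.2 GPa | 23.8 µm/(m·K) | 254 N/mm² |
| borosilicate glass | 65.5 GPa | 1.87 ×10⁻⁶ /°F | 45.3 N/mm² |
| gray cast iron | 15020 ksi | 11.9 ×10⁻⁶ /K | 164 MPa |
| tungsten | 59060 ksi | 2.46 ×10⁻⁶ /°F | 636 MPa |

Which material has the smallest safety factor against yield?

With everything in SI (GPa, ×10⁻⁶/K, MPa):
  aluminum alloy: E = 68.20, α = 23.8, σ_y = 254.0 → σ = 292 MPa, n = 0.869
  borosilicate glass: E = 65.50, α = 3.37, σ_y = 45.30 → σ = 39.7 MPa, n = 1.14
  gray cast iron: E = 103.6, α = 11.9, σ_y = 164.0 → σ = 222 MPa, n = 0.739
  tungsten: E = 407.2, α = 4.43, σ_y = 636.0 → σ = 325 MPa, n = 1.96
Gray cast iron has the lowest safety factor, n = 0.739.

gray cast iron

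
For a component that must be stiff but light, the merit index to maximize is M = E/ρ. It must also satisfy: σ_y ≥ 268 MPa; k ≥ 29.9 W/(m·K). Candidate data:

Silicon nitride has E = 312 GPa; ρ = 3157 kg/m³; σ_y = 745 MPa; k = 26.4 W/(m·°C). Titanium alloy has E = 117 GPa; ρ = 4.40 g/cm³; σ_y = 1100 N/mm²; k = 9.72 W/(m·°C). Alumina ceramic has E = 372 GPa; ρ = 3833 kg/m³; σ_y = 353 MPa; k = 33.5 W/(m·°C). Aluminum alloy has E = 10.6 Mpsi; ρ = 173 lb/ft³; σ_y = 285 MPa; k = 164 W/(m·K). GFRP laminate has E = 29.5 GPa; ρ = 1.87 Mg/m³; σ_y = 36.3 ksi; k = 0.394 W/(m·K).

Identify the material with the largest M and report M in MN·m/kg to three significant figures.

Screen on constraints: σ_y ≥ 268 MPa; k ≥ 29.9 W/(m·K). Survivors: alumina ceramic, aluminum alloy.
Convert each candidate to consistent units, then evaluate M:
  alumina ceramic: E = 372.0 GPa, ρ = 3833 kg/m³
  aluminum alloy: E = 73.08 GPa, ρ = 2771 kg/m³
  alumina ceramic: M = 97.1 MN·m/kg
  aluminum alloy: M = 26.4 MN·m/kg
Highest index: alumina ceramic.

alumina ceramic, M = 97.1 MN·m/kg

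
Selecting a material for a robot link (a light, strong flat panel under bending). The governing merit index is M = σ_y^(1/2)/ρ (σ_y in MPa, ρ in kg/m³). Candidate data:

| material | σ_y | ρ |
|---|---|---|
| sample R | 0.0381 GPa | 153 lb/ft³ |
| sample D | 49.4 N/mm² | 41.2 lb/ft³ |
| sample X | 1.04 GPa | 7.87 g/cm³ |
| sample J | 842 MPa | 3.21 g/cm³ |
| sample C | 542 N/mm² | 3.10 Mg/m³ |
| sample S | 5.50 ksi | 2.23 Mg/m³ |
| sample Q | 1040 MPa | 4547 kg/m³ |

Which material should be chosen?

After converting to SI:
  sample R: σ_y = 38.10 MPa, ρ = 2451 kg/m³
  sample D: σ_y = 49.40 MPa, ρ = 660.0 kg/m³
  sample X: σ_y = 1040 MPa, ρ = 7870 kg/m³
  sample J: σ_y = 842.0 MPa, ρ = 3210 kg/m³
  sample C: σ_y = 542.0 MPa, ρ = 3100 kg/m³
  sample S: σ_y = 37.92 MPa, ρ = 2230 kg/m³
  sample Q: σ_y = 1040 MPa, ρ = 4547 kg/m³
  sample D: M = 10.6×10⁻³
  sample J: M = 9.04×10⁻³
  sample C: M = 7.51×10⁻³
  sample Q: M = 7.09×10⁻³
  sample X: M = 4.10×10⁻³
  sample S: M = 2.76×10⁻³
  sample R: M = 2.52×10⁻³
Sample D ranks first.

sample D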